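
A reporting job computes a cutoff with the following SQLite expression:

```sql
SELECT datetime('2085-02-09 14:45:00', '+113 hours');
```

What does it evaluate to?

+113 hours from 2085-02-09 14:45:00 is 2085-02-14 07:45:00 (crosses midnight).

2085-02-14 07:45:00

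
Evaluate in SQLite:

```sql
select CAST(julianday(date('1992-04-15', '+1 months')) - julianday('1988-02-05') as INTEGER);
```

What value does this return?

Adding +1 month to 1992-04-15 gives 1992-05-15.
24 days remain in February 1988 after the 5th (29 − 5).
Full months from March 1988 through April 1992 contribute their day counts.
Then 15 days into May 1992.
Total: 24 + 31 + 30 + 31 + 30 + 31 + 31 + 30 + 31 + 30 + 31 + 31 + 28 + 31 + 30 + 31 + 30 + 31 + 31 + 30 + 31 + 30 + 31 + 31 + 28 + 31 + 30 + 31 + 30 + 31 + 31 + 30 + 31 + 30 + 31 + 31 + 28 + 31 + 30 + 31 + 30 + 31 + 31 + 30 + 31 + 30 + 31 + 31 + 29 + 31 + 30 + 15 = 1561.

1561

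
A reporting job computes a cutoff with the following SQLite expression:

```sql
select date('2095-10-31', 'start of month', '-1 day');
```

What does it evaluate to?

`start of month` rewinds 2095-10-31 to 2095-10-01.
Going back 1 day from 2095-10-01 reaches 2095-09-30 (last day of September, 30 days).

2095-09-30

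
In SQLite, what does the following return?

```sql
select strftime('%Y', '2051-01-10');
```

`%Y` extracts the 4-digit year: 2051.

2051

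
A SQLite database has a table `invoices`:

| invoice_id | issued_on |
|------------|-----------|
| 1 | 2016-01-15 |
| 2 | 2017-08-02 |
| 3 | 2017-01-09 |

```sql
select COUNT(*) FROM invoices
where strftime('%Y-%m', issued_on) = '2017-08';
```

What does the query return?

Rows with year-month 2017-08: 2017-08-02 → 1.

1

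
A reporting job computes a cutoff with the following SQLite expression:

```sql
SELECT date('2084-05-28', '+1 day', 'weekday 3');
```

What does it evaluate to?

2084-05-31

Advancing 1 more day within May lands on 2084-05-29.
`weekday 3` advances to the next Wednesday; 2084-05-29 is a Monday, so it moves forward to 2084-05-31.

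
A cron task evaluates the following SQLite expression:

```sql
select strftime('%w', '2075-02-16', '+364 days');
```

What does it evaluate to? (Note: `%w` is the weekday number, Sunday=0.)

6

First apply '+364 days': 2075-02-16 → 2076-02-15.
2076-02-15 is a Saturday; with Sunday=0 that is 6.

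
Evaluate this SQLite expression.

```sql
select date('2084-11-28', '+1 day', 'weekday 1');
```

2084-12-04

Advancing 1 more day within November lands on 2084-11-29.
`weekday 1` advances to the next Monday; 2084-11-29 is a Wednesday, so it moves forward to 2084-12-04.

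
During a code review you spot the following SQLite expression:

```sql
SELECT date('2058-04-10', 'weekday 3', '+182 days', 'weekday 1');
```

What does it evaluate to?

2058-10-14

`weekday 3` advances to the next Wednesday; 2058-04-10 is already a Wednesday, so it stays at 2058-04-10.
Applying '+182 days' to 2058-04-10: counting 182 days forward gives 2058-10-09.
`weekday 1` advances to the next Monday; 2058-10-09 is a Wednesday, so it moves forward to 2058-10-14.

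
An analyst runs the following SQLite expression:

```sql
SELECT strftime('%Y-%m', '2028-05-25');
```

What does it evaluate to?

`%Y-%m` extracts the year-month: 2028-05.

2028-05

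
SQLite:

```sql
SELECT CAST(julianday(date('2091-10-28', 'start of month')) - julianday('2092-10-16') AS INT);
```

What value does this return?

`start of month` rewinds 2091-10-28 to 2091-10-01.
30 days remain in October 2091 after the 1st (31 − 1).
Full months from November 2091 through September 2092 contribute their day counts.
Then 16 days into October 2092.
Total: 30 + 30 + 31 + 31 + 29 + 31 + 30 + 31 + 30 + 31 + 31 + 30 + 16 = 381.
The subtraction is earlier − later, so the result is −381 → -381.

-381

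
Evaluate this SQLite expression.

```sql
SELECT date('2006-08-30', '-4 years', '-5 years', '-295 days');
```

Adding -4 years to 2006-08-30 gives 2002-08-30.
Adding -5 years to 2002-08-30 gives 1997-08-30.
Applying '-295 days' to 1997-08-30: counting 295 days back gives 1996-11-08.

1996-11-08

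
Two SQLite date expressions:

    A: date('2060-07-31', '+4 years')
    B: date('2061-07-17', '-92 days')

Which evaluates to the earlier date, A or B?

A = 2064-07-31.
B = 2061-04-16.
B is earlier.

B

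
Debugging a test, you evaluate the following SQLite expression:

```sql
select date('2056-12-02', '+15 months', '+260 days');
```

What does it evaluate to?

Adding +15 months to 2056-12-02 gives 2058-03-02.
Applying '+260 days' to 2058-03-02: counting 260 days forward gives 2058-11-17.

2058-11-17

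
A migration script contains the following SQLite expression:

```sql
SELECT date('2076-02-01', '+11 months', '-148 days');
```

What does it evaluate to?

2076-08-06

Adding +11 months to 2076-02-01 gives 2077-01-01.
Applying '-148 days' to 2077-01-01: counting 148 days back gives 2076-08-06.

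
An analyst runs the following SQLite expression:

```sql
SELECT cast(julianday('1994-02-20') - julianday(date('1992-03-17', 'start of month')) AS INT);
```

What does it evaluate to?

721

`start of month` rewinds 1992-03-17 to 1992-03-01.
30 days remain in March 1992 after the 1st (31 − 1).
Full months from April 1992 through January 1994 contribute their day counts.
Then 20 days into February 1994.
Total: 30 + 30 + 31 + 30 + 31 + 31 + 30 + 31 + 30 + 31 + 31 + 28 + 31 + 30 + 31 + 30 + 31 + 31 + 30 + 31 + 30 + 31 + 31 + 20 = 721.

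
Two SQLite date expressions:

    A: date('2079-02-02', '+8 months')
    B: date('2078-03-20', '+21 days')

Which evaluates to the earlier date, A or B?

B

A = 2079-10-02.
B = 2078-04-10.
B is earlier.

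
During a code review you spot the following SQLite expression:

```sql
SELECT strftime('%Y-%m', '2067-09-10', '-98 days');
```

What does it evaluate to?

2067-06

First apply '-98 days': 2067-09-10 → 2067-06-04.
`%Y-%m` extracts the year-month: 2067-06.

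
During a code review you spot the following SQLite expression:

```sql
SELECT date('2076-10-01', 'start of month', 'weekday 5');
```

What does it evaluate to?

`start of month` rewinds 2076-10-01 to 2076-10-01.
`weekday 5` advances to the next Friday; 2076-10-01 is a Thursday, so it moves forward to 2076-10-02.

2076-10-02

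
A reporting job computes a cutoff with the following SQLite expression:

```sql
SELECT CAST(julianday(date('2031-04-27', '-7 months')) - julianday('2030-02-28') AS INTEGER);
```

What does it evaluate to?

Adding -7 months to 2031-04-27 gives 2030-09-27.
0 days remain in February 2030 after the 28th (28 − 28).
Full months from March 2030 through August 2030 contribute their day counts.
Then 27 days into September 2030.
Total: 0 + 31 + 30 + 31 + 30 + 31 + 31 + 27 = 211.

211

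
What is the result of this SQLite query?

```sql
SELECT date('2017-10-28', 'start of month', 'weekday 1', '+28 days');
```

`start of month` rewinds 2017-10-28 to 2017-10-01.
`weekday 1` advances to the next Monday; 2017-10-01 is a Sunday, so it moves forward to 2017-10-02.
Advancing 28 more days within October lands on 2017-10-30.

2017-10-30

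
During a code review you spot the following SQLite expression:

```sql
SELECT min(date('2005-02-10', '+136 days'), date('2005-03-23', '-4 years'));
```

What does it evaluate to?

date('2005-02-10', '+136 days') → 2005-06-26.
date('2005-03-23', '-4 years') → 2001-03-23.
Earlier of the two is 2001-03-23.

2001-03-23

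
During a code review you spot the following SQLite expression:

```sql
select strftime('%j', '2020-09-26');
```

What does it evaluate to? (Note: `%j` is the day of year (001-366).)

Day-of-year for 2020-09-26: days since 2020-01-01 inclusive = 270, zero-padded to 270.

270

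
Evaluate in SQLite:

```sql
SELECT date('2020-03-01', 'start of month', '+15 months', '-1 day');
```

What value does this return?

2021-05-31

`start of month` rewinds 2020-03-01 to 2020-03-01.
Adding +15 months to 2020-03-01 gives 2021-06-01.
Going back 1 day from 2021-06-01 reaches 2021-05-31 (last day of May, 31 days).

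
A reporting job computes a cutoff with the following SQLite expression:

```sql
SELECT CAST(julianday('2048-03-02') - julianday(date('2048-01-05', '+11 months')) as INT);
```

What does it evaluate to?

-278

Adding +11 months to 2048-01-05 gives 2048-12-05.
29 days remain in March 2048 after the 2nd (31 − 2).
Full months from April 2048 through November 2048 contribute their day counts.
Then 5 days into December 2048.
Total: 29 + 30 + 31 + 30 + 31 + 31 + 30 + 31 + 30 + 5 = 278.
The subtraction is earlier − later, so the result is −278 → -278.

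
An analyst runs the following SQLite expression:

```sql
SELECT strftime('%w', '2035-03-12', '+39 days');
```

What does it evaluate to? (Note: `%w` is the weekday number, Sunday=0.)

First apply '+39 days': 2035-03-12 → 2035-04-20.
2035-04-20 is a Friday; with Sunday=0 that is 5.

5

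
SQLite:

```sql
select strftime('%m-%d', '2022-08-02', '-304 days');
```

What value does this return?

First apply '-304 days': 2022-08-02 → 2021-10-02.
`%m-%d` extracts the month-day: 10-02.

10-02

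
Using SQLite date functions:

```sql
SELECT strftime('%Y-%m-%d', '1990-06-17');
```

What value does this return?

1990-06-17

`%Y-%m-%d` extracts the ISO date: 1990-06-17.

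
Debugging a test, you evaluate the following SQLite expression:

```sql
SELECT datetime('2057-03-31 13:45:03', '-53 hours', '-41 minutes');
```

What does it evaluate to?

2057-03-29 08:04:03

-53 hours from 2057-03-31 13:45:03 is 2057-03-29 08:45:03 (crosses midnight).
-41 minutes from 2057-03-29 08:45:03 is 2057-03-29 08:04:03.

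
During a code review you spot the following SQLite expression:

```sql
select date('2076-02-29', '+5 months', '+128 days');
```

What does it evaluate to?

Adding +5 months to 2076-02-29 gives 2076-07-29.
Applying '+128 days' to 2076-07-29: counting 128 days forward gives 2076-12-04.

2076-12-04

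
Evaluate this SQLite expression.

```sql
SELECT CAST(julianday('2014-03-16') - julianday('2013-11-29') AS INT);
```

107

1 day remains in November 2013 after the 29th (30 − 29).
December 2013: 31 days.
January 2014: 31 days.
February 2014: 28 days.
Then 16 days into March 2014.
Total: 1 + 31 + 31 + 28 + 16 = 107.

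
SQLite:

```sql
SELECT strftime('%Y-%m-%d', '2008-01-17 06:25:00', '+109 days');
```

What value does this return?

First apply '+109 days': 2008-01-17 06:25:00 → 2008-05-05 06:25:00.
`%Y-%m-%d` extracts the ISO date: 2008-05-05.

2008-05-05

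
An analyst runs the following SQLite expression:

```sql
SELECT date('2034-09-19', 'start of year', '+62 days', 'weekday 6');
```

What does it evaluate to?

2034-03-04

`start of year` rewinds 2034-09-19 to 2034-01-01.
Applying '+62 days' to 2034-01-01: counting 62 days forward gives 2034-03-04.
`weekday 6` advances to the next Saturday; 2034-03-04 is already a Saturday, so it stays at 2034-03-04.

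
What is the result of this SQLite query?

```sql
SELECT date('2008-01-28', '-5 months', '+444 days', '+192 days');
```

Adding -5 months to 2008-01-28 gives 2007-08-28.
Applying '+444 days' to 2007-08-28: counting 444 days forward gives 2008-11-14.
Applying '+192 days' to 2008-11-14: counting 192 days forward gives 2009-05-25.

2009-05-25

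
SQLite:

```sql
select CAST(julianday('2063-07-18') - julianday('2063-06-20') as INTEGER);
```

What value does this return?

10 days remain in June 2063 after the 20th (30 − 20).
Then 18 days into July 2063.
Total: 10 + 18 = 28.

28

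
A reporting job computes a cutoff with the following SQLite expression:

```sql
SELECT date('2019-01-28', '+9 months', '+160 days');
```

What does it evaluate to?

2020-04-05

Adding +9 months to 2019-01-28 gives 2019-10-28.
Applying '+160 days' to 2019-10-28: counting 160 days forward gives 2020-04-05.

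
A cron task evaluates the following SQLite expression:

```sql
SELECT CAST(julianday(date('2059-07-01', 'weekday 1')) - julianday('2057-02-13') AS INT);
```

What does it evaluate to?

874

`weekday 1` advances to the next Monday; 2059-07-01 is a Tuesday, so it moves forward to 2059-07-07.
15 days remain in February 2057 after the 13th (28 − 13).
Full months from March 2057 through June 2059 contribute their day counts.
Then 7 days into July 2059.
Total: 15 + 31 + 30 + 31 + 30 + 31 + 31 + 30 + 31 + 30 + 31 + 31 + 28 + 31 + 30 + 31 + 30 + 31 + 31 + 30 + 31 + 30 + 31 + 31 + 28 + 31 + 30 + 31 + 30 + 7 = 874.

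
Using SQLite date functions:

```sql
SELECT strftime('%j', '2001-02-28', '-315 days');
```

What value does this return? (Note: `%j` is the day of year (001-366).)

110

First apply '-315 days': 2001-02-28 → 2000-04-19.
Day-of-year for 2000-04-19: days since 2000-01-01 inclusive = 110, zero-padded to 110.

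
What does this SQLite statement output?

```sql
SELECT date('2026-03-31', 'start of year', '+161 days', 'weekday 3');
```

`start of year` rewinds 2026-03-31 to 2026-01-01.
Applying '+161 days' to 2026-01-01: counting 161 days forward gives 2026-06-11.
`weekday 3` advances to the next Wednesday; 2026-06-11 is a Thursday, so it moves forward to 2026-06-17.

2026-06-17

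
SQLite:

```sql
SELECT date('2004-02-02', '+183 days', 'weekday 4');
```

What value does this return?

Applying '+183 days' to 2004-02-02: counting 183 days forward gives 2004-08-03.
`weekday 4` advances to the next Thursday; 2004-08-03 is a Tuesday, so it moves forward to 2004-08-05.

2004-08-05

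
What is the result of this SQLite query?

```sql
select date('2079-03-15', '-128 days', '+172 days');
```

2079-04-28

Applying '-128 days' to 2079-03-15: counting 128 days back gives 2078-11-07.
Applying '+172 days' to 2078-11-07: counting 172 days forward gives 2079-04-28.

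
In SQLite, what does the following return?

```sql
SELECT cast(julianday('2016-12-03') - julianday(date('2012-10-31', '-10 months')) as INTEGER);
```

1799

Adding -10 months to 2012-10-31 gives 2011-12-31.
0 days remain in December 2011 after the 31st (31 − 31).
Full months from January 2012 through November 2016 contribute their day counts.
Then 3 days into December 2016.
Total: 0 + 31 + 29 + 31 + 30 + 31 + 30 + 31 + 31 + 30 + 31 + 30 + 31 + 31 + 28 + 31 + 30 + 31 + 30 + 31 + 31 + 30 + 31 + 30 + 31 + 31 + 28 + 31 + 30 + 31 + 30 + 31 + 31 + 30 + 31 + 30 + 31 + 31 + 28 + 31 + 30 + 31 + 30 + 31 + 31 + 30 + 31 + 30 + 31 + 31 + 29 + 31 + 30 + 31 + 30 + 31 + 31 + 30 + 31 + 30 + 3 = 1799.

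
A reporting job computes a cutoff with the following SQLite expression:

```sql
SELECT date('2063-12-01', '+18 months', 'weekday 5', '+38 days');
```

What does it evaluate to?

2065-07-13

Adding +18 months to 2063-12-01 gives 2065-06-01.
`weekday 5` advances to the next Friday; 2065-06-01 is a Monday, so it moves forward to 2065-06-05.
June 2065 has 30 days; 25 remain after the 5th, so 26 days reach 2065-07-01.
Advancing 12 more days within July lands on 2065-07-13.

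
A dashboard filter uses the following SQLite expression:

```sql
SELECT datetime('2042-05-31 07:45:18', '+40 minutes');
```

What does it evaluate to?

+40 minutes from 2042-05-31 07:45:18 is 2042-05-31 08:25:18.

2042-05-31 08:25:18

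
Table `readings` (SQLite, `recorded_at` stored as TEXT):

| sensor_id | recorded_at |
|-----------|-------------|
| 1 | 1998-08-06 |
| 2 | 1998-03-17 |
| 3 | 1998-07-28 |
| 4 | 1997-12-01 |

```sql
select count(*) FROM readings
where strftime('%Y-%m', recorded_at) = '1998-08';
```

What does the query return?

1

Rows with year-month 1998-08: 1998-08-06 → 1.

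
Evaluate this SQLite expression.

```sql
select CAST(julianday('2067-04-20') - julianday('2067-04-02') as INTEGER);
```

Both dates are in April 2067: 20 − 2 = 18.

18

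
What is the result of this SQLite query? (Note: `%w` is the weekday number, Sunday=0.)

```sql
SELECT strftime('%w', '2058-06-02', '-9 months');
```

First apply '-9 months': 2058-06-02 → 2057-09-02.
2057-09-02 is a Sunday; with Sunday=0 that is 0.

0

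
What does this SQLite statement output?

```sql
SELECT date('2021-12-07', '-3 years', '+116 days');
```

2019-04-02

Adding -3 years to 2021-12-07 gives 2018-12-07.
Applying '+116 days' to 2018-12-07: counting 116 days forward gives 2019-04-02.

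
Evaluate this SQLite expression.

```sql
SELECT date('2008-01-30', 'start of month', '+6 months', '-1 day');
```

2008-06-30

`start of month` rewinds 2008-01-30 to 2008-01-01.
Adding +6 months to 2008-01-01 gives 2008-07-01.
Going back 1 day from 2008-07-01 reaches 2008-06-30 (last day of June, 30 days).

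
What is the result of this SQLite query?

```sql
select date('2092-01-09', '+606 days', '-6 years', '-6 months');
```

2087-03-06

Applying '+606 days' to 2092-01-09: counting 606 days forward gives 2093-09-06.
Adding -6 years to 2093-09-06 gives 2087-09-06.
Adding -6 months to 2087-09-06 gives 2087-03-06.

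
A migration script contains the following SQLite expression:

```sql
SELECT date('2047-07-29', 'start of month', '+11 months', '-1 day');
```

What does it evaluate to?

2048-05-31

`start of month` rewinds 2047-07-29 to 2047-07-01.
Adding +11 months to 2047-07-01 gives 2048-06-01.
Going back 1 day from 2048-06-01 reaches 2048-05-31 (last day of May, 31 days).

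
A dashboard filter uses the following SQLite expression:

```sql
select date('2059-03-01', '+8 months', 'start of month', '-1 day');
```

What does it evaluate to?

Adding +8 months to 2059-03-01 gives 2059-11-01.
`start of month` rewinds 2059-11-01 to 2059-11-01.
Going back 1 day from 2059-11-01 reaches 2059-10-31 (last day of October, 31 days).

2059-10-31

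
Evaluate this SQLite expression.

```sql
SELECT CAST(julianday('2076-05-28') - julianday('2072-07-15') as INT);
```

1413

16 days remain in July 2072 after the 15th (31 − 15).
Full months from August 2072 through April 2076 contribute their day counts.
Then 28 days into May 2076.
Total: 16 + 31 + 30 + 31 + 30 + 31 + 31 + 28 + 31 + 30 + 31 + 30 + 31 + 31 + 30 + 31 + 30 + 31 + 31 + 28 + 31 + 30 + 31 + 30 + 31 + 31 + 30 + 31 + 30 + 31 + 31 + 28 + 31 + 30 + 31 + 30 + 31 + 31 + 30 + 31 + 30 + 31 + 31 + 29 + 31 + 30 + 28 = 1413.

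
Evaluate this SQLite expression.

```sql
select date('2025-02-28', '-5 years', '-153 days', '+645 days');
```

Adding -5 years to 2025-02-28 gives 2020-02-28.
Applying '-153 days' to 2020-02-28: counting 153 days back gives 2019-09-28.
Applying '+645 days' to 2019-09-28: counting 645 days forward gives 2021-07-04.

2021-07-04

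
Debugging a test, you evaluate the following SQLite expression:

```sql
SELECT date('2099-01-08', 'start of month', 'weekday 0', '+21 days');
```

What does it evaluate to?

`start of month` rewinds 2099-01-08 to 2099-01-01.
`weekday 0` advances to the next Sunday; 2099-01-01 is a Thursday, so it moves forward to 2099-01-04.
Advancing 21 more days within January lands on 2099-01-25.

2099-01-25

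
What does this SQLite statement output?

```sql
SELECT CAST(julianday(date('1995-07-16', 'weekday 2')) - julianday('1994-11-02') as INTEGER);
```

`weekday 2` advances to the next Tuesday; 1995-07-16 is a Sunday, so it moves forward to 1995-07-18.
28 days remain in November 1994 after the 2nd (30 − 2).
Full months from December 1994 through June 1995 contribute their day counts.
Then 18 days into July 1995.
Total: 28 + 31 + 31 + 28 + 31 + 30 + 31 + 30 + 18 = 258.

258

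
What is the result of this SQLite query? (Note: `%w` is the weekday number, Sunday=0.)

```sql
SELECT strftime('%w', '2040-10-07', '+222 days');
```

First apply '+222 days': 2040-10-07 → 2041-05-17.
2041-05-17 is a Friday; with Sunday=0 that is 5.

5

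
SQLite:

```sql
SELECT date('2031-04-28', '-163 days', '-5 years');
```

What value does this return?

Applying '-163 days' to 2031-04-28: counting 163 days back gives 2030-11-16.
Adding -5 years to 2030-11-16 gives 2025-11-16.

2025-11-16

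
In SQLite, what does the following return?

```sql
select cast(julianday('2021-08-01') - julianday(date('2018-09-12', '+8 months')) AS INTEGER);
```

Adding +8 months to 2018-09-12 gives 2019-05-12.
19 days remain in May 2019 after the 12th (31 − 12).
Full months from June 2019 through July 2021 contribute their day counts.
Then 1 day into August 2021.
Total: 19 + 30 + 31 + 31 + 30 + 31 + 30 + 31 + 31 + 29 + 31 + 30 + 31 + 30 + 31 + 31 + 30 + 31 + 30 + 31 + 31 + 28 + 31 + 30 + 31 + 30 + 31 + 1 = 812.

812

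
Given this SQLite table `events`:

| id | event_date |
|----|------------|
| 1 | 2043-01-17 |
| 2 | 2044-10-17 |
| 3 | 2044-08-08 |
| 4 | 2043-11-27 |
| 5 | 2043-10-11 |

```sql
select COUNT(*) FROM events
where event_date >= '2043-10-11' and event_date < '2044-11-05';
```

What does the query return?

4

Rows in [2043-10-11, 2044-11-05): 2044-10-17, 2044-08-08, 2043-11-27, 2043-10-11 → 4 rows.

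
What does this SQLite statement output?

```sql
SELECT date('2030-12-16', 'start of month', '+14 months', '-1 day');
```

2032-01-31

`start of month` rewinds 2030-12-16 to 2030-12-01.
Adding +14 months to 2030-12-01 gives 2032-02-01.
Going back 1 day from 2032-02-01 reaches 2032-01-31 (last day of January, 31 days).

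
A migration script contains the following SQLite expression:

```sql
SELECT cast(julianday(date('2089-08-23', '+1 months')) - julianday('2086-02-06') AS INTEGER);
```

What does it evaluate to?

1325

Adding +1 month to 2089-08-23 gives 2089-09-23.
22 days remain in February 2086 after the 6th (28 − 6).
Full months from March 2086 through August 2089 contribute their day counts.
Then 23 days into September 2089.
Total: 22 + 31 + 30 + 31 + 30 + 31 + 31 + 30 + 31 + 30 + 31 + 31 + 28 + 31 + 30 + 31 + 30 + 31 + 31 + 30 + 31 + 30 + 31 + 31 + 29 + 31 + 30 + 31 + 30 + 31 + 31 + 30 + 31 + 30 + 31 + 31 + 28 + 31 + 30 + 31 + 30 + 31 + 31 + 23 = 1325.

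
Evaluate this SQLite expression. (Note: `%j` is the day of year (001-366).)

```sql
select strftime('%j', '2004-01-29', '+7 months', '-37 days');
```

205

First apply '+7 months', '-37 days': 2004-01-29 → 2004-07-23.
Day-of-year for 2004-07-23: days since 2004-01-01 inclusive = 205, zero-padded to 205.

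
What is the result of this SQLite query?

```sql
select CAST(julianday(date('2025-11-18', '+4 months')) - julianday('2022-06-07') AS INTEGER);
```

1380

Adding +4 months to 2025-11-18 gives 2026-03-18.
23 days remain in June 2022 after the 7th (30 − 7).
Full months from July 2022 through February 2026 contribute their day counts.
Then 18 days into March 2026.
Total: 23 + 31 + 31 + 30 + 31 + 30 + 31 + 31 + 28 + 31 + 30 + 31 + 30 + 31 + 31 + 30 + 31 + 30 + 31 + 31 + 29 + 31 + 30 + 31 + 30 + 31 + 31 + 30 + 31 + 30 + 31 + 31 + 28 + 31 + 30 + 31 + 30 + 31 + 31 + 30 + 31 + 30 + 31 + 31 + 28 + 18 = 1380.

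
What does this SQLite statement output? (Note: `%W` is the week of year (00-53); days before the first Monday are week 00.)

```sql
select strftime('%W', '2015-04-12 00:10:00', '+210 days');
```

44

First apply '+210 days': 2015-04-12 00:10:00 → 2015-11-08 00:10:00.
2015-11-08 is a Sunday. SQLite's %W counts Mondays since the year started; the result is 44.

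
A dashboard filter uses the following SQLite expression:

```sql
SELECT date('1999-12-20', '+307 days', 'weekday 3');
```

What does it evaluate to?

Applying '+307 days' to 1999-12-20: counting 307 days forward gives 2000-10-22.
`weekday 3` advances to the next Wednesday; 2000-10-22 is a Sunday, so it moves forward to 2000-10-25.

2000-10-25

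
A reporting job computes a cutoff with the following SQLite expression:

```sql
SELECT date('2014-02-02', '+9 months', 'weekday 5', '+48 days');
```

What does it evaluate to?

Adding +9 months to 2014-02-02 gives 2014-11-02.
`weekday 5` advances to the next Friday; 2014-11-02 is a Sunday, so it moves forward to 2014-11-07.
Applying '+48 days' to 2014-11-07: counting 48 days forward gives 2014-12-25.

2014-12-25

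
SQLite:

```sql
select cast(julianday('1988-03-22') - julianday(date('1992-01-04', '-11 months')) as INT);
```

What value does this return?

Adding -11 months to 1992-01-04 gives 1991-02-04.
9 days remain in March 1988 after the 22nd (31 − 22).
Full months from April 1988 through January 1991 contribute their day counts.
Then 4 days into February 1991.
Total: 9 + 30 + 31 + 30 + 31 + 31 + 30 + 31 + 30 + 31 + 31 + 28 + 31 + 30 + 31 + 30 + 31 + 31 + 30 + 31 + 30 + 31 + 31 + 28 + 31 + 30 + 31 + 30 + 31 + 31 + 30 + 31 + 30 + 31 + 31 + 4 = 1049.
The subtraction is earlier − later, so the result is −1049 → -1049.

-1049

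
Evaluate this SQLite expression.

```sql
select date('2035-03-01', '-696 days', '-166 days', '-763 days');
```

2030-09-18

Applying '-696 days' to 2035-03-01: counting 696 days back gives 2033-04-04.
Applying '-166 days' to 2033-04-04: counting 166 days back gives 2032-10-20.
Applying '-763 days' to 2032-10-20: counting 763 days back gives 2030-09-18.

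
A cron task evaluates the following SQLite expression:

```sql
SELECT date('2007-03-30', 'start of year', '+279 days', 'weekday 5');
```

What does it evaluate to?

`start of year` rewinds 2007-03-30 to 2007-01-01.
Applying '+279 days' to 2007-01-01: counting 279 days forward gives 2007-10-07.
`weekday 5` advances to the next Friday; 2007-10-07 is a Sunday, so it moves forward to 2007-10-12.

2007-10-12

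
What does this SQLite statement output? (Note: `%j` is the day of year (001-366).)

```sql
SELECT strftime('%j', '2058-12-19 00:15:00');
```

353

Day-of-year for 2058-12-19: days since 2058-01-01 inclusive = 353, zero-padded to 353.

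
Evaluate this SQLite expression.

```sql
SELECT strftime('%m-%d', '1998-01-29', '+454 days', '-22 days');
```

04-06

First apply '+454 days', '-22 days': 1998-01-29 → 1999-04-06.
`%m-%d` extracts the month-day: 04-06.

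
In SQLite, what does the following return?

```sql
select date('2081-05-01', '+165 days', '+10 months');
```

2082-08-13

Applying '+165 days' to 2081-05-01: counting 165 days forward gives 2081-10-13.
Adding +10 months to 2081-10-13 gives 2082-08-13.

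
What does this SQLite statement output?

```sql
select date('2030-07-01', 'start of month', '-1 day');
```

2030-06-30

`start of month` rewinds 2030-07-01 to 2030-07-01.
Going back 1 day from 2030-07-01 reaches 2030-06-30 (last day of June, 30 days).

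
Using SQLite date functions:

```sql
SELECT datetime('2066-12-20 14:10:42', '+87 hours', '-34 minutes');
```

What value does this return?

2066-12-24 04:36:42

+87 hours from 2066-12-20 14:10:42 is 2066-12-24 05:10:42 (crosses midnight).
-34 minutes from 2066-12-24 05:10:42 is 2066-12-24 04:36:42.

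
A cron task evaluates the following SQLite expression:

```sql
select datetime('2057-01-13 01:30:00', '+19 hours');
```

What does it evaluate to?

2057-01-13 20:30:00

+19 hours from 2057-01-13 01:30:00 is 2057-01-13 20:30:00.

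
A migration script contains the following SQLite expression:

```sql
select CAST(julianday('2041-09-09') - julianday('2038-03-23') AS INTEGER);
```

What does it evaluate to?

8 days remain in March 2038 after the 23rd (31 − 23).
Full months from April 2038 through August 2041 contribute their day counts.
Then 9 days into September 2041.
Total: 8 + 30 + 31 + 30 + 31 + 31 + 30 + 31 + 30 + 31 + 31 + 28 + 31 + 30 + 31 + 30 + 31 + 31 + 30 + 31 + 30 + 31 + 31 + 29 + 31 + 30 + 31 + 30 + 31 + 31 + 30 + 31 + 30 + 31 + 31 + 28 + 31 + 30 + 31 + 30 + 31 + 31 + 9 = 1266.

1266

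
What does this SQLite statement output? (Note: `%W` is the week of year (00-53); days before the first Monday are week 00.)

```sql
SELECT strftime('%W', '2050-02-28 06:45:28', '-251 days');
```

25

First apply '-251 days': 2050-02-28 06:45:28 → 2049-06-22 06:45:28.
2049-06-22 is a Tuesday. SQLite's %W counts Mondays since the year started; the result is 25.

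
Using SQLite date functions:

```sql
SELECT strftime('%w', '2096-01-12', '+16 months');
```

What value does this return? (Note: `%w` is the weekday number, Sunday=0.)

First apply '+16 months': 2096-01-12 → 2097-05-12.
2097-05-12 is a Sunday; with Sunday=0 that is 0.

0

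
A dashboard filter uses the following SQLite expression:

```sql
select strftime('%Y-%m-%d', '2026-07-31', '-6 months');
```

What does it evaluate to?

First apply '-6 months': 2026-07-31 → 2026-01-31.
`%Y-%m-%d` extracts the ISO date: 2026-01-31.

2026-01-31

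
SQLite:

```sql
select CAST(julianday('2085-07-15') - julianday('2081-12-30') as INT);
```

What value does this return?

1 day remains in December 2081 after the 30th (31 − 30).
Full months from January 2082 through June 2085 contribute their day counts.
Then 15 days into July 2085.
Total: 1 + 31 + 28 + 31 + 30 + 31 + 30 + 31 + 31 + 30 + 31 + 30 + 31 + 31 + 28 + 31 + 30 + 31 + 30 + 31 + 31 + 30 + 31 + 30 + 31 + 31 + 29 + 31 + 30 + 31 + 30 + 31 + 31 + 30 + 31 + 30 + 31 + 31 + 28 + 31 + 30 + 31 + 30 + 15 = 1293.

1293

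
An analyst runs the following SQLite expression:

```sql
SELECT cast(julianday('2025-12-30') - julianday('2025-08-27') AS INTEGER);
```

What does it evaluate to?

125

4 days remain in August 2025 after the 27th (31 − 27).
September 2025: 30 days.
October 2025: 31 days.
November 2025: 30 days.
Then 30 days into December 2025.
Total: 4 + 30 + 31 + 30 + 30 = 125.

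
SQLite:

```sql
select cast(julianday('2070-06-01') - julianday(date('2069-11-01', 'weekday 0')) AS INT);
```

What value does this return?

`weekday 0` advances to the next Sunday; 2069-11-01 is a Friday, so it moves forward to 2069-11-03.
27 days remain in November 2069 after the 3rd (30 − 3).
Full months from December 2069 through May 2070 contribute their day counts.
Then 1 day into June 2070.
Total: 27 + 31 + 31 + 28 + 31 + 30 + 31 + 1 = 210.

210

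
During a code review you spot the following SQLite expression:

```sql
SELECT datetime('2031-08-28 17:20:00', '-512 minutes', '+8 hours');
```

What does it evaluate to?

512 minutes = 8h 32m; -512 minutes from 2031-08-28 17:20:00 is 2031-08-28 08:48:00.
+8 hours from 2031-08-28 08:48:00 is 2031-08-28 16:48:00.

2031-08-28 16:48:00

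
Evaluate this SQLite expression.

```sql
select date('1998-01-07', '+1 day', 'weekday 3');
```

1998-01-14

Advancing 1 more day within January lands on 1998-01-08.
`weekday 3` advances to the next Wednesday; 1998-01-08 is a Thursday, so it moves forward to 1998-01-14.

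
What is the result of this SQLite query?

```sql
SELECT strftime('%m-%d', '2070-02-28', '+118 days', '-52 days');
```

05-05

First apply '+118 days', '-52 days': 2070-02-28 → 2070-05-05.
`%m-%d` extracts the month-day: 05-05.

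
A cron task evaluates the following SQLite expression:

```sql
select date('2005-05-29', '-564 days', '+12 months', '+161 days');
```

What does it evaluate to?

2005-04-22

Applying '-564 days' to 2005-05-29: counting 564 days back gives 2003-11-12.
Adding +12 months to 2003-11-12 gives 2004-11-12.
Applying '+161 days' to 2004-11-12: counting 161 days forward gives 2005-04-22.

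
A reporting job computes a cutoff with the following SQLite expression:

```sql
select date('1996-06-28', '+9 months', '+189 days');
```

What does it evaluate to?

1997-10-03

Adding +9 months to 1996-06-28 gives 1997-03-28.
Applying '+189 days' to 1997-03-28: counting 189 days forward gives 1997-10-03.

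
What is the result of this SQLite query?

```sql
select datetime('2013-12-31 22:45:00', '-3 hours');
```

2013-12-31 19:45:00

-3 hours from 2013-12-31 22:45:00 is 2013-12-31 19:45:00.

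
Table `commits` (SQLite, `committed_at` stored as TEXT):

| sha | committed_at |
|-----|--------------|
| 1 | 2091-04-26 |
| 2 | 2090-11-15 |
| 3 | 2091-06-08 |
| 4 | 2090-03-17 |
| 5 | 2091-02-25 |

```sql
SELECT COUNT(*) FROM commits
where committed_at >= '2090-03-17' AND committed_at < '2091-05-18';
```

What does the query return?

Rows in [2090-03-17, 2091-05-18): 2091-04-26, 2090-11-15, 2090-03-17, 2091-02-25 → 4 rows.

4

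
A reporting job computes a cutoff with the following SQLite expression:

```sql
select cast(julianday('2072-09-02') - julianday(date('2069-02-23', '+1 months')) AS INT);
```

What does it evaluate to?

1259

Adding +1 month to 2069-02-23 gives 2069-03-23.
8 days remain in March 2069 after the 23rd (31 − 23).
Full months from April 2069 through August 2072 contribute their day counts.
Then 2 days into September 2072.
Total: 8 + 30 + 31 + 30 + 31 + 31 + 30 + 31 + 30 + 31 + 31 + 28 + 31 + 30 + 31 + 30 + 31 + 31 + 30 + 31 + 30 + 31 + 31 + 28 + 31 + 30 + 31 + 30 + 31 + 31 + 30 + 31 + 30 + 31 + 31 + 29 + 31 + 30 + 31 + 30 + 31 + 31 + 2 = 1259.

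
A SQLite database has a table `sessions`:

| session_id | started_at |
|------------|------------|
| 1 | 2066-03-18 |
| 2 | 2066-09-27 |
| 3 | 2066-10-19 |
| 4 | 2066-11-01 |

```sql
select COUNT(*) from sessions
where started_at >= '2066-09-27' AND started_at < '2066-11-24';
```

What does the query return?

Rows in [2066-09-27, 2066-11-24): 2066-09-27, 2066-10-19, 2066-11-01 → 3 rows.

3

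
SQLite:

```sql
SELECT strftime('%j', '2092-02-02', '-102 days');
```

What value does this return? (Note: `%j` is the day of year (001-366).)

296

First apply '-102 days': 2092-02-02 → 2091-10-23.
Day-of-year for 2091-10-23: days since 2091-01-01 inclusive = 296, zero-padded to 296.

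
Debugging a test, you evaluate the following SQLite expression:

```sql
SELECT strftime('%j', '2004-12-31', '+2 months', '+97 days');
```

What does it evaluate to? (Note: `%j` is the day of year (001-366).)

First apply '+2 months', '+97 days': 2004-12-31 → 2005-06-08.
Day-of-year for 2005-06-08: days since 2005-01-01 inclusive = 159, zero-padded to 159.

159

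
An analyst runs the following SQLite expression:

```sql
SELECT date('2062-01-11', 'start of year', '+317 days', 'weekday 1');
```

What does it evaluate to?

`start of year` rewinds 2062-01-11 to 2062-01-01.
Applying '+317 days' to 2062-01-01: counting 317 days forward gives 2062-11-14.
`weekday 1` advances to the next Monday; 2062-11-14 is a Tuesday, so it moves forward to 2062-11-20.

2062-11-20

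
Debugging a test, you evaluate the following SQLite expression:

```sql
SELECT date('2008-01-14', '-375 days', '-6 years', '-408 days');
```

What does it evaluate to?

Applying '-375 days' to 2008-01-14: counting 375 days back gives 2007-01-04.
Adding -6 years to 2007-01-04 gives 2001-01-04.
Applying '-408 days' to 2001-01-04: counting 408 days back gives 1999-11-23.

1999-11-23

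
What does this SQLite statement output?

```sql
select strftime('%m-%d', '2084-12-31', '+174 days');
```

06-23

First apply '+174 days': 2084-12-31 → 2085-06-23.
`%m-%d` extracts the month-day: 06-23.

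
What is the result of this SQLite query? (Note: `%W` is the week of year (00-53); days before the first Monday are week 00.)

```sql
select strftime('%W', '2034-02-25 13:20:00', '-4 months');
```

43

First apply '-4 months': 2034-02-25 13:20:00 → 2033-10-25 13:20:00.
2033-10-25 is a Tuesday. SQLite's %W counts Mondays since the year started; the result is 43.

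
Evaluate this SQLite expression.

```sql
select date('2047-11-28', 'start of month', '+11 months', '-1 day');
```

2048-09-30

`start of month` rewinds 2047-11-28 to 2047-11-01.
Adding +11 months to 2047-11-01 gives 2048-10-01.
Going back 1 day from 2048-10-01 reaches 2048-09-30 (last day of September, 30 days).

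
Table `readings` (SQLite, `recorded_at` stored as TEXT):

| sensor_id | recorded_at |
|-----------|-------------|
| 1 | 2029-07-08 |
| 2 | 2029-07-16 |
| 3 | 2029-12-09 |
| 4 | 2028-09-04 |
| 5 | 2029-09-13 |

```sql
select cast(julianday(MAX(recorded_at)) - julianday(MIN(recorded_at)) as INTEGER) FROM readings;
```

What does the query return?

MIN = 2028-09-04, MAX = 2029-12-09.
26 days remain in September 2028 after the 4th (30 − 4).
Full months from October 2028 through November 2029 contribute their day counts.
Then 9 days into December 2029.
Total: 26 + 31 + 30 + 31 + 31 + 28 + 31 + 30 + 31 + 30 + 31 + 31 + 30 + 31 + 30 + 9 = 461.

461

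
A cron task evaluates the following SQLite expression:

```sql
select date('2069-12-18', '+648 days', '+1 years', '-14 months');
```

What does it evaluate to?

Applying '+648 days' to 2069-12-18: counting 648 days forward gives 2071-09-27.
Adding +1 year to 2071-09-27 gives 2072-09-27.
Adding -14 months to 2072-09-27 gives 2071-07-27.

2071-07-27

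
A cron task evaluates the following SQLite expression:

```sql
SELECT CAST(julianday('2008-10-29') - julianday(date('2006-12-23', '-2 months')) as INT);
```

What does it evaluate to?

737

Adding -2 months to 2006-12-23 gives 2006-10-23.
8 days remain in October 2006 after the 23rd (31 − 23).
Full months from November 2006 through September 2008 contribute their day counts.
Then 29 days into October 2008.
Total: 8 + 30 + 31 + 31 + 28 + 31 + 30 + 31 + 30 + 31 + 31 + 30 + 31 + 30 + 31 + 31 + 29 + 31 + 30 + 31 + 30 + 31 + 31 + 30 + 29 = 737.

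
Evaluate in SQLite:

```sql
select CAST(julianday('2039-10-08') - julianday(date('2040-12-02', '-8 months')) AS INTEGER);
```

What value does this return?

-177

Adding -8 months to 2040-12-02 gives 2040-04-02.
23 days remain in October 2039 after the 8th (31 − 8).
November 2039: 30 days.
December 2039: 31 days.
January 2040: 31 days.
February 2040: 29 days (leap year).
March 2040: 31 days.
Then 2 days into April 2040.
Total: 23 + 30 + 31 + 31 + 29 + 31 + 2 = 177.
The subtraction is earlier − later, so the result is −177 → -177.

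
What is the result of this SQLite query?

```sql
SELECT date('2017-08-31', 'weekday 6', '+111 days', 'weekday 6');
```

`weekday 6` advances to the next Saturday; 2017-08-31 is a Thursday, so it moves forward to 2017-09-02.
Applying '+111 days' to 2017-09-02: counting 111 days forward gives 2017-12-22.
`weekday 6` advances to the next Saturday; 2017-12-22 is a Friday, so it moves forward to 2017-12-23.

2017-12-23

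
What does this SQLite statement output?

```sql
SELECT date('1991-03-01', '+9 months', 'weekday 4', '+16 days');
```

Adding +9 months to 1991-03-01 gives 1991-12-01.
`weekday 4` advances to the next Thursday; 1991-12-01 is a Sunday, so it moves forward to 1991-12-05.
Advancing 16 more days within December lands on 1991-12-21.

1991-12-21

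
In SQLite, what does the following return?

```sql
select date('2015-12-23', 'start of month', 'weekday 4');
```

2015-12-03

`start of month` rewinds 2015-12-23 to 2015-12-01.
`weekday 4` advances to the next Thursday; 2015-12-01 is a Tuesday, so it moves forward to 2015-12-03.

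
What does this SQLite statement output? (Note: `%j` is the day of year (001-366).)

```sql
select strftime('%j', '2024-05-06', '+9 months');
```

First apply '+9 months': 2024-05-06 → 2025-02-06.
Day-of-year for 2025-02-06: days since 2025-01-01 inclusive = 37, zero-padded to 037.

037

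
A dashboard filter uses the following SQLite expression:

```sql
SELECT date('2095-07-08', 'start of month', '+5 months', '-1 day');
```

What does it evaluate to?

`start of month` rewinds 2095-07-08 to 2095-07-01.
Adding +5 months to 2095-07-01 gives 2095-12-01.
Going back 1 day from 2095-12-01 reaches 2095-11-30 (last day of November, 30 days).

2095-11-30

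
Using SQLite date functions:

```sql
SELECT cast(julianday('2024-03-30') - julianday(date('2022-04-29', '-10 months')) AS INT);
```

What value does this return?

Adding -10 months to 2022-04-29 gives 2021-06-29.
1 day remains in June 2021 after the 29th (30 − 29).
Full months from July 2021 through February 2024 contribute their day counts.
Then 30 days into March 2024.
Total: 1 + 31 + 31 + 30 + 31 + 30 + 31 + 31 + 28 + 31 + 30 + 31 + 30 + 31 + 31 + 30 + 31 + 30 + 31 + 31 + 28 + 31 + 30 + 31 + 30 + 31 + 31 + 30 + 31 + 30 + 31 + 31 + 29 + 30 = 1005.

1005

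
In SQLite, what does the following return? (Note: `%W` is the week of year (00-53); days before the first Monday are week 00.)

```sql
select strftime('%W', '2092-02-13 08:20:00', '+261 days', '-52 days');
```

First apply '+261 days', '-52 days': 2092-02-13 08:20:00 → 2092-09-09 08:20:00.
2092-09-09 is a Tuesday. SQLite's %W counts Mondays since the year started; the result is 36.

36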